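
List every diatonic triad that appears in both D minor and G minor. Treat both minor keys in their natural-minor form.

Triads in D minor (natural minor): Dm (i), Edim (ii°), F (III), Gm (iv), Am (v), B♭ (VI), C (VII).
Triads in G minor (natural minor): Gm (i), Adim (ii°), B♭ (III), Cm (iv), Dm (v), E♭ (VI), F (VII).
Shared triads with their functions: Dm (i in D minor, v in G minor); F (III in D minor, VII in G minor); Gm (iv in D minor, i in G minor); B♭ (VI in D minor, III in G minor).

Dm, F, Gm, B♭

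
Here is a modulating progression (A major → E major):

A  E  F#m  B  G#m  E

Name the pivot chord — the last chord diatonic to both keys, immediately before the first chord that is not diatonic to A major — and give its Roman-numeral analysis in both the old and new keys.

Chords diatonic to A major: A, Bm, C#m, D, E, F#m, G#dim.
Reading the progression, the first chord not in that set is B, so the modulation leaves A major there.
The chord immediately before B is F#m, which is diatonic to both keys: vi in A major and ii in E major.

F#m — vi in A major, ii in E major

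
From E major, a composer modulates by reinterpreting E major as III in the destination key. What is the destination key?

C# minor

The numeral III denotes a major triad on scale degree 3. With E on degree 3, the tonic of the new key is C#.
Degree 3 carries a major triad in natural-minor keys, so the destination is C# minor.
Check: the diatonic triads of C# minor (natural minor) are C#m (i), D#dim (ii°), E (III), F#m (iv), G#m (v), A (VI), B (VII) — E major is indeed III.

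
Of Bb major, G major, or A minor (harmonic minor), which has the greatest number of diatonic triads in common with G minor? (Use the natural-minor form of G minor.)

Bb major

Triads of G minor (natural minor): Gm (i), Adim (ii°), Bb (III), Cm (iv), Dm (v), Eb (VI), F (VII).
Bb major shares 7: Gm, Adim, Bb, Cm, Dm, Eb, F.
G major shares 0: none.
A minor (harmonic minor) shares 2: Dm, F.
The most common triads (7) are shared with Bb major.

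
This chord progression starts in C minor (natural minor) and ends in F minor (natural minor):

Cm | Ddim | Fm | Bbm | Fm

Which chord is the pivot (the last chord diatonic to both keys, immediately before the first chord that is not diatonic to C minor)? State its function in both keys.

Fm — iv in C minor, i in F minor

Chords diatonic to C minor: Cm, Ddim, Eb, Fm, Gm, Ab, Bb.
Reading the progression, the first chord not in that set is Bbm, so the modulation leaves C minor there.
The chord immediately before Bbm is Fm, which is diatonic to both keys: iv in C minor and i in F minor.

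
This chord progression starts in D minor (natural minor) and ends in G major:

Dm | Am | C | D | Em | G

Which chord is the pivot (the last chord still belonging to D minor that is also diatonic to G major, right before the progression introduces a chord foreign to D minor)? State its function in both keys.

C — VII in D minor, IV in G major

Chords diatonic to D minor: Dm, Edim, F, Gm, Am, B♭, C.
Reading the progression, the first chord not in that set is D, so the modulation leaves D minor there.
The chord immediately before D is C, which is diatonic to both keys: VII in D minor and IV in G major.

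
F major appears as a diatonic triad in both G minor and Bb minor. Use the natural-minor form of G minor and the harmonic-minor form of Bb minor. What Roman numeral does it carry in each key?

The scale of G minor (natural minor) is G A Bb C D Eb F; F is degree 7, and the triad built there (F-A-C) is major, so it is VII.
The scale of Bb minor (harmonic minor) is Bb C Db Eb F Gb A; F is degree 5, and the triad built there (F-A-C) is major, so it is V.

VII in G minor; V in Bb minor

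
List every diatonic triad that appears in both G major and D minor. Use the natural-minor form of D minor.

Am, C

Triads in G major: G (I), Am (ii), Bm (iii), C (IV), D (V), Em (vi), F#dim (vii°).
Triads in D minor (natural minor): Dm (i), Edim (ii°), F (III), Gm (iv), Am (v), Bb (VI), C (VII).
Shared triads with their functions: Am (ii in G major, v in D minor); C (IV in G major, VII in D minor).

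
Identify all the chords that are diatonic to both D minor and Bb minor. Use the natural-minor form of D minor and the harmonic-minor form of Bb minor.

F

Triads in D minor (natural minor): Dm (i), Edim (ii°), F (III), Gm (iv), Am (v), Bb (VI), C (VII).
Triads in Bb minor (harmonic minor): Bbm (i), Cdim (ii°), Dbaug (III+), Ebm (iv), F (V), Gb (VI), Adim (vii°).
Shared triads with their functions: F (III in D minor, V in Bb minor).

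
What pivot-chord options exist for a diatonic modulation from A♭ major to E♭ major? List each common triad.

Triads in A♭ major: A♭ (I), B♭m (ii), Cm (iii), D♭ (IV), E♭ (V), Fm (vi), Gdim (vii°).
Triads in E♭ major: E♭ (I), Fm (ii), Gm (iii), A♭ (IV), B♭ (V), Cm (vi), Ddim (vii°).
Shared triads with their functions: A♭ (I in A♭ major, IV in E♭ major); Cm (iii in A♭ major, vi in E♭ major); E♭ (V in A♭ major, I in E♭ major); Fm (vi in A♭ major, ii in E♭ major).

A♭, Cm, E♭, Fm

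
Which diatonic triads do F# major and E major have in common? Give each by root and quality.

G#m, B

Triads in F# major: F# (I), G#m (ii), A#m (iii), B (IV), C# (V), D#m (vi), E#dim (vii°).
Triads in E major: E (I), F#m (ii), G#m (iii), A (IV), B (V), C#m (vi), D#dim (vii°).
Shared triads with their functions: G#m (ii in F# major, iii in E major); B (IV in F# major, V in E major).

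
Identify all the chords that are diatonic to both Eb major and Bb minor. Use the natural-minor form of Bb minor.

Fm, Ab

Triads in Eb major: Eb (I), Fm (ii), Gm (iii), Ab (IV), Bb (V), Cm (vi), Ddim (vii°).
Triads in Bb minor (natural minor): Bbm (i), Cdim (ii°), Db (III), Ebm (iv), Fm (v), Gb (VI), Ab (VII).
Shared triads with their functions: Fm (ii in Eb major, v in Bb minor); Ab (IV in Eb major, VII in Bb minor).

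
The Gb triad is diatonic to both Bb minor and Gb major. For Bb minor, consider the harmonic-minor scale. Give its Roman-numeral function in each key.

VI in Bb minor; I in Gb major

The scale of Bb minor (harmonic minor) is Bb C Db Eb F Gb A; Gb is degree 6, and the triad built there (Gb-Bb-Db) is major, so it is VI.
The scale of Gb major is Gb Ab Bb Cb Db Eb F; Gb is degree 1, and the triad built there (Gb-Bb-Db) is major, so it is I.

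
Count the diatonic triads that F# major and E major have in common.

Diatonic triads of F# major: F# (I), G#m (ii), A#m (iii), B (IV), C# (V), D#m (vi), E#dim (vii°).
Diatonic triads of E major: E (I), F#m (ii), G#m (iii), A (IV), B (V), C#m (vi), D#dim (vii°).
Matching root and quality in both lists: G#m, B.
That gives 2 common triads.

2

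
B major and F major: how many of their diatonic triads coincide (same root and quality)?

Diatonic triads of B major: B (I), C#m (ii), D#m (iii), E (IV), F# (V), G#m (vi), A#dim (vii°).
Diatonic triads of F major: F (I), Gm (ii), Am (iii), Bb (IV), C (V), Dm (vi), Edim (vii°).
No triad has the same root and quality in both keys.

0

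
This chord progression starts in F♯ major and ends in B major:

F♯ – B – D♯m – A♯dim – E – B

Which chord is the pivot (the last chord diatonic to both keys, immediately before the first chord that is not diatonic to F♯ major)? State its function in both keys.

D♯m — vi in F♯ major, iii in B major

Chords diatonic to F♯ major: F♯, G♯m, A♯m, B, C♯, D♯m, E♯dim.
Reading the progression, the first chord not in that set is A♯dim, so the modulation leaves F♯ major there.
The chord immediately before A♯dim is D♯m, which is diatonic to both keys: vi in F♯ major and iii in B major.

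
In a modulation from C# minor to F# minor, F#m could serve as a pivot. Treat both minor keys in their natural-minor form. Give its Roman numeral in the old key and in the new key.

iv in C# minor; i in F# minor

The scale of C# minor (natural minor) is C# D# E F# G# A B; F# is degree 4, and the triad built there (F#-A-C#) is minor, so it is iv.
The scale of F# minor (natural minor) is F# G# A B C# D E; F# is degree 1, and the triad built there (F#-A-C#) is minor, so it is i.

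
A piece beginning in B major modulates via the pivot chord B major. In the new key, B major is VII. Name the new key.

C# minor

The numeral VII denotes a major triad on scale degree 7. With B on degree 7, the tonic of the new key is C#.
Degree 7 carries a major triad in natural-minor keys, so the destination is C# minor.
Check: the diatonic triads of C# minor (natural minor) are C#m (i), D#dim (ii°), E (III), F#m (iv), G#m (v), A (VI), B (VII) — B major is indeed VII.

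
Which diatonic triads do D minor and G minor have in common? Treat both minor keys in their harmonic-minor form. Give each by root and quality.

Gm

Triads in D minor (harmonic minor): Dm (i), Edim (ii°), Faug (III+), Gm (iv), A (V), Bb (VI), C#dim (vii°).
Triads in G minor (harmonic minor): Gm (i), Adim (ii°), Bbaug (III+), Cm (iv), D (V), Eb (VI), F#dim (vii°).
Shared triads with their functions: Gm (iv in D minor, i in G minor).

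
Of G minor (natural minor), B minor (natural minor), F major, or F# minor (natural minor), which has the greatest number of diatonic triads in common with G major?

B minor

Triads of G major: G (I), Am (ii), Bm (iii), C (IV), D (V), Em (vi), F#dim (vii°).
G minor (natural minor) shares 0: none.
B minor (natural minor) shares 4: G, Bm, D, Em.
F major shares 2: Am, C.
F# minor (natural minor) shares 2: Bm, D.
The most common triads (4) are shared with B minor.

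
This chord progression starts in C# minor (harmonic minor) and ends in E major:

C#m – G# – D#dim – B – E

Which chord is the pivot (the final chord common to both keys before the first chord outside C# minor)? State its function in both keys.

Chords diatonic to C# minor: C#m, D#dim, Eaug, F#m, G#, A, B#dim.
Reading the progression, the first chord not in that set is B, so the modulation leaves C# minor there.
The chord immediately before B is D#dim, which is diatonic to both keys: ii° in C# minor and vii° in E major.

D#dim — ii° in C# minor, vii° in E major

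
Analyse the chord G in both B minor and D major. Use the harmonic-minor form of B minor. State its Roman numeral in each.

VI in B minor; IV in D major

The scale of B minor (harmonic minor) is B C# D E F# G A#; G is degree 6, and the triad built there (G-B-D) is major, so it is VI.
The scale of D major is D E F# G A B C#; G is degree 4, and the triad built there (G-B-D) is major, so it is IV.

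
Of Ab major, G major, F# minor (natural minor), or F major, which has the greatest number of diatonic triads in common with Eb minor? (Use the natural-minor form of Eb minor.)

Ab major

Triads of Eb minor (natural minor): Ebm (i), Fdim (ii°), Gb (III), Abm (iv), Bbm (v), Cb (VI), Db (VII).
Ab major shares 2: Bbm, Db.
G major shares 0: none.
F# minor (natural minor) shares 0: none.
F major shares 0: none.
The most common triads (2) are shared with Ab major.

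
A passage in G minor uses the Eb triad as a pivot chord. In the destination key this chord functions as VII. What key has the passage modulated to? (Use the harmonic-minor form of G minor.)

F minor

The numeral VII denotes a major triad on scale degree 7. With Eb on degree 7, the tonic of the new key is F.
Degree 7 carries a major triad in natural-minor keys, so the destination is F minor.
Check: the diatonic triads of F minor (natural minor) are Fm (i), Gdim (ii°), Ab (III), Bbm (iv), Cm (v), Db (VI), Eb (VII) — Eb is indeed VII.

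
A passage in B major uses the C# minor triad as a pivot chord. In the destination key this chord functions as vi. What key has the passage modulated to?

E major

The numeral vi denotes a minor triad on scale degree 6. With C# on degree 6, the tonic of the new key is E.
Degree 6 carries a minor triad in major keys, so the destination is E major.
Check: the diatonic triads of E major are E (I), F#m (ii), G#m (iii), A (IV), B (V), C#m (vi), D#dim (vii°) — C# minor is indeed vi.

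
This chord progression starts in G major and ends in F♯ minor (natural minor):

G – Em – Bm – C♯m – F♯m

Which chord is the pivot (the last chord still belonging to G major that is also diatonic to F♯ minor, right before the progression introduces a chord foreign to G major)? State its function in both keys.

Chords diatonic to G major: G, Am, Bm, C, D, Em, F♯dim.
Reading the progression, the first chord not in that set is C♯m, so the modulation leaves G major there.
The chord immediately before C♯m is Bm, which is diatonic to both keys: iii in G major and iv in F♯ minor.

Bm — iii in G major, iv in F♯ minor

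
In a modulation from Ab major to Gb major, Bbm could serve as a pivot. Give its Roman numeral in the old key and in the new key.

ii in Ab major; iii in Gb major

The scale of Ab major is Ab Bb C Db Eb F G; Bb is degree 2, and the triad built there (Bb-Db-F) is minor, so it is ii.
The scale of Gb major is Gb Ab Bb Cb Db Eb F; Bb is degree 3, and the triad built there (Bb-Db-F) is minor, so it is iii.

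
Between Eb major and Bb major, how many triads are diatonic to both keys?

Diatonic triads of Eb major: Eb major (I), F minor (ii), G minor (iii), Ab major (IV), Bb major (V), C minor (vi), D diminished (vii°).
Diatonic triads of Bb major: Bb major (I), C minor (ii), D minor (iii), Eb major (IV), F major (V), G minor (vi), A diminished (vii°).
Matching root and quality in both lists: Eb major, G minor, Bb major, C minor.
That gives 4 common triads.

4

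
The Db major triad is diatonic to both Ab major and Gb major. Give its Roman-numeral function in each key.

IV in Ab major; V in Gb major

The scale of Ab major is Ab Bb C Db Eb F G; Db is degree 4, and the triad built there (Db-F-Ab) is major, so it is IV.
The scale of Gb major is Gb Ab Bb Cb Db Eb F; Db is degree 5, and the triad built there (Db-F-Ab) is major, so it is V.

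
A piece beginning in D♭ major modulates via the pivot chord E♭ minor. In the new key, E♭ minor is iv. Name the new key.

B♭ minor

The numeral iv denotes a minor triad on scale degree 4. With E♭ on degree 4, the tonic of the new key is B♭.
Degree 4 carries a minor triad in minor keys, so the destination is B♭ minor.
Check: the diatonic triads of B♭ minor (natural minor) are B♭m (i), Cdim (ii°), D♭ (III), E♭m (iv), Fm (v), G♭ (VI), A♭ (VII) — E♭ minor is indeed iv.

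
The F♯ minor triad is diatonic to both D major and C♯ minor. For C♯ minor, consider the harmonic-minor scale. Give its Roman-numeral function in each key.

The scale of D major is D E F♯ G A B C♯; F♯ is degree 3, and the triad built there (F♯-A-C♯) is minor, so it is iii.
The scale of C♯ minor (harmonic minor) is C♯ D♯ E F♯ G♯ A B♯; F♯ is degree 4, and the triad built there (F♯-A-C♯) is minor, so it is iv.

iii in D major; iv in C♯ minor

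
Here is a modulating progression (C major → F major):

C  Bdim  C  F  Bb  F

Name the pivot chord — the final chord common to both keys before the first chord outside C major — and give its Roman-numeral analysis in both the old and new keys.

F — IV in C major, I in F major

Chords diatonic to C major: C, Dm, Em, F, G, Am, Bdim.
Reading the progression, the first chord not in that set is Bb, so the modulation leaves C major there.
The chord immediately before Bb is F, which is diatonic to both keys: IV in C major and I in F major.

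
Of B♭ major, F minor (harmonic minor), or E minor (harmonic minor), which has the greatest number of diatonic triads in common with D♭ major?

Triads of D♭ major: D♭ major (I), E♭ minor (ii), F minor (iii), G♭ major (IV), A♭ major (V), B♭ minor (vi), C diminished (vii°).
B♭ major shares 0: none.
F minor (harmonic minor) shares 3: D♭, Fm, B♭m.
E minor (harmonic minor) shares 0: none.
The most common triads (3) are shared with F minor.

F minor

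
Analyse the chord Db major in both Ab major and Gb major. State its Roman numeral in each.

IV in Ab major; V in Gb major

The scale of Ab major is Ab Bb C Db Eb F G; Db is degree 4, and the triad built there (Db-F-Ab) is major, so it is IV.
The scale of Gb major is Gb Ab Bb Cb Db Eb F; Db is degree 5, and the triad built there (Db-F-Ab) is major, so it is V.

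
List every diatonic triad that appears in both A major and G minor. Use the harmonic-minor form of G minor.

D

Triads in A major: A (I), Bm (ii), C#m (iii), D (IV), E (V), F#m (vi), G#dim (vii°).
Triads in G minor (harmonic minor): Gm (i), Adim (ii°), Bbaug (III+), Cm (iv), D (V), Eb (VI), F#dim (vii°).
Shared triads with their functions: D (IV in A major, V in G minor).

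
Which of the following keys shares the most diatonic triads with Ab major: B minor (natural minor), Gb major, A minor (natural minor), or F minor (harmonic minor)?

F minor

Triads of Ab major: Ab major (I), Bb minor (ii), C minor (iii), Db major (IV), Eb major (V), F minor (vi), G diminished (vii°).
B minor (natural minor) shares 0: none.
Gb major shares 2: Bbm, Db.
A minor (natural minor) shares 0: none.
F minor (harmonic minor) shares 4: Bbm, Db, Fm, Gdim.
The most common triads (4) are shared with F minor.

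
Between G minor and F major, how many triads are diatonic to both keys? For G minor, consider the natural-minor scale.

Diatonic triads of G minor (natural minor): Gm (i), Adim (ii°), B♭ (III), Cm (iv), Dm (v), E♭ (VI), F (VII).
Diatonic triads of F major: F (I), Gm (ii), Am (iii), B♭ (IV), C (V), Dm (vi), Edim (vii°).
Matching root and quality in both lists: Gm, B♭, Dm, F.
That gives 4 common triads.

4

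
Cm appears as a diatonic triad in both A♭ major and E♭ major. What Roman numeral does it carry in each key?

The scale of A♭ major is A♭ B♭ C D♭ E♭ F G; C is degree 3, and the triad built there (C-E♭-G) is minor, so it is iii.
The scale of E♭ major is E♭ F G A♭ B♭ C D; C is degree 6, and the triad built there (C-E♭-G) is minor, so it is vi.

iii in A♭ major; vi in E♭ major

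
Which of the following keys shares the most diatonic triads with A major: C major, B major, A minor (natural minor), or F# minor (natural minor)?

F# minor

Triads of A major: A major (I), B minor (ii), C# minor (iii), D major (IV), E major (V), F# minor (vi), G# diminished (vii°).
C major shares 0: none.
B major shares 2: C#m, E.
A minor (natural minor) shares 0: none.
F# minor (natural minor) shares 7: A, Bm, C#m, D, E, F#m, G#dim.
The most common triads (7) are shared with F# minor.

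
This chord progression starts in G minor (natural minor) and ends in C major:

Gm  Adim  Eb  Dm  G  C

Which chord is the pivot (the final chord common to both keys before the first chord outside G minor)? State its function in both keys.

Dm — v in G minor, ii in C major

Chords diatonic to G minor: Gm, Adim, Bb, Cm, Dm, Eb, F.
Reading the progression, the first chord not in that set is G, so the modulation leaves G minor there.
The chord immediately before G is Dm, which is diatonic to both keys: v in G minor and ii in C major.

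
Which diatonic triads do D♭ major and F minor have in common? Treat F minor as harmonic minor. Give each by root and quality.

D♭, Fm, B♭m

Triads in D♭ major: D♭ (I), E♭m (ii), Fm (iii), G♭ (IV), A♭ (V), B♭m (vi), Cdim (vii°).
Triads in F minor (harmonic minor): Fm (i), Gdim (ii°), A♭aug (III+), B♭m (iv), C (V), D♭ (VI), Edim (vii°).
Shared triads with their functions: D♭ (I in D♭ major, VI in F minor); Fm (iii in D♭ major, i in F minor); B♭m (vi in D♭ major, iv in F minor).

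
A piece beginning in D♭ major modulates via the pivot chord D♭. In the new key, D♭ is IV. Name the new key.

A♭ major

The numeral IV denotes a major triad on scale degree 4. With D♭ on degree 4, the tonic of the new key is A♭.
Degree 4 carries a major triad in major keys, so the destination is A♭ major.
Check: the diatonic triads of A♭ major are A♭ (I), B♭m (ii), Cm (iii), D♭ (IV), E♭ (V), Fm (vi), Gdim (vii°) — D♭ is indeed IV.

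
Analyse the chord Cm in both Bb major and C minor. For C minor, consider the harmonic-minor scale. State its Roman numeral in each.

ii in Bb major; i in C minor

The scale of Bb major is Bb C D Eb F G A; C is degree 2, and the triad built there (C-Eb-G) is minor, so it is ii.
The scale of C minor (harmonic minor) is C D Eb F G Ab B; C is degree 1, and the triad built there (C-Eb-G) is minor, so it is i.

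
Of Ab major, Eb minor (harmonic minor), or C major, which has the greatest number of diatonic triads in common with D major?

C major

Triads of D major: D (I), Em (ii), F#m (iii), G (IV), A (V), Bm (vi), C#dim (vii°).
Ab major shares 0: none.
Eb minor (harmonic minor) shares 0: none.
C major shares 2: Em, G.
The most common triads (2) are shared with C major.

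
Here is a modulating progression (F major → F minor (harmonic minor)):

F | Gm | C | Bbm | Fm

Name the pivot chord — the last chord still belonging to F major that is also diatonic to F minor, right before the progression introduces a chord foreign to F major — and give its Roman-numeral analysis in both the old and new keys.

Chords diatonic to F major: F, Gm, Am, Bb, C, Dm, Edim.
Reading the progression, the first chord not in that set is Bbm, so the modulation leaves F major there.
The chord immediately before Bbm is C, which is diatonic to both keys: V in F major and V in F minor.

C — V in F major, V in F minor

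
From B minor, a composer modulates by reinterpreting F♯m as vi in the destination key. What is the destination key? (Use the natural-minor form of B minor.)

A major

The numeral vi denotes a minor triad on scale degree 6. With F♯ on degree 6, the tonic of the new key is A.
Degree 6 carries a minor triad in major keys, so the destination is A major.
Check: the diatonic triads of A major are A (I), Bm (ii), C♯m (iii), D (IV), E (V), F♯m (vi), G♯dim (vii°) — F♯m is indeed vi.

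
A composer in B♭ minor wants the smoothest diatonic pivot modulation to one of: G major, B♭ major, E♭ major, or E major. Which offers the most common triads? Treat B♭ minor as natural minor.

Triads of B♭ minor (natural minor): B♭m (i), Cdim (ii°), D♭ (III), E♭m (iv), Fm (v), G♭ (VI), A♭ (VII).
G major shares 0: none.
B♭ major shares 0: none.
E♭ major shares 2: Fm, A♭.
E major shares 0: none.
The most common triads (2) are shared with E♭ major.

E♭ major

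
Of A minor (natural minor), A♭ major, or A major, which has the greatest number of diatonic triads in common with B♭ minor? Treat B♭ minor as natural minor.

Triads of B♭ minor (natural minor): B♭m (i), Cdim (ii°), D♭ (III), E♭m (iv), Fm (v), G♭ (VI), A♭ (VII).
A minor (natural minor) shares 0: none.
A♭ major shares 4: B♭m, D♭, Fm, A♭.
A major shares 0: none.
The most common triads (4) are shared with A♭ major.

A♭ major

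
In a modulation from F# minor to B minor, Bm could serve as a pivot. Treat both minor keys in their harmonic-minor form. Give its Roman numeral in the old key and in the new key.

The scale of F# minor (harmonic minor) is F# G# A B C# D E#; B is degree 4, and the triad built there (B-D-F#) is minor, so it is iv.
The scale of B minor (harmonic minor) is B C# D E F# G A#; B is degree 1, and the triad built there (B-D-F#) is minor, so it is i.

iv in F# minor; i in B minor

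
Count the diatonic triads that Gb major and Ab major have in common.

Diatonic triads of Gb major: Gb major (I), Ab minor (ii), Bb minor (iii), Cb major (IV), Db major (V), Eb minor (vi), F diminished (vii°).
Diatonic triads of Ab major: Ab major (I), Bb minor (ii), C minor (iii), Db major (IV), Eb major (V), F minor (vi), G diminished (vii°).
Matching root and quality in both lists: Bb minor, Db major.
That gives 2 common triads.

2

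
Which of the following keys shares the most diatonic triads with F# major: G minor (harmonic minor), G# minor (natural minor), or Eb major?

Triads of F# major: F# (I), G#m (ii), A#m (iii), B (IV), C# (V), D#m (vi), E#dim (vii°).
G minor (harmonic minor) shares 0: none.
G# minor (natural minor) shares 4: F#, G#m, B, D#m.
Eb major shares 0: none.
The most common triads (4) are shared with G# minor.

G# minor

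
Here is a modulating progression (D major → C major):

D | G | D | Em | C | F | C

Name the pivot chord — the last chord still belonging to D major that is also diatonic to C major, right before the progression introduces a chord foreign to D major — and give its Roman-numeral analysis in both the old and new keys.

Em — ii in D major, iii in C major

Chords diatonic to D major: D, Em, F#m, G, A, Bm, C#dim.
Reading the progression, the first chord not in that set is C, so the modulation leaves D major there.
The chord immediately before C is Em, which is diatonic to both keys: ii in D major and iii in C major.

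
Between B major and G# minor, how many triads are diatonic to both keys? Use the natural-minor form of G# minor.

Diatonic triads of B major: B (I), C#m (ii), D#m (iii), E (IV), F# (V), G#m (vi), A#dim (vii°).
Diatonic triads of G# minor (natural minor): G#m (i), A#dim (ii°), B (III), C#m (iv), D#m (v), E (VI), F# (VII).
Matching root and quality in both lists: B, C#m, D#m, E, F#, G#m, A#dim.
That gives 7 common triads.

7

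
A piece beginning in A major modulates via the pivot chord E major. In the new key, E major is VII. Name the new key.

F# minor

The numeral VII denotes a major triad on scale degree 7. With E on degree 7, the tonic of the new key is F#.
Degree 7 carries a major triad in natural-minor keys, so the destination is F# minor.
Check: the diatonic triads of F# minor (natural minor) are F#m (i), G#dim (ii°), A (III), Bm (iv), C#m (v), D (VI), E (VII) — E major is indeed VII.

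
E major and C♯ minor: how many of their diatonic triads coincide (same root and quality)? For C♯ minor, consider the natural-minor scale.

Diatonic triads of E major: E major (I), F♯ minor (ii), G♯ minor (iii), A major (IV), B major (V), C♯ minor (vi), D♯ diminished (vii°).
Diatonic triads of C♯ minor (natural minor): C♯ minor (i), D♯ diminished (ii°), E major (III), F♯ minor (iv), G♯ minor (v), A major (VI), B major (VII).
Matching root and quality in both lists: E major, F♯ minor, G♯ minor, A major, B major, C♯ minor, D♯ diminished.
That gives 7 common triads.

7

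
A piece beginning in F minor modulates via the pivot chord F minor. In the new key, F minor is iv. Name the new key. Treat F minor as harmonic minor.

C minor

The numeral iv denotes a minor triad on scale degree 4. With F on degree 4, the tonic of the new key is C.
Degree 4 carries a minor triad in minor keys, so the destination is C minor.
Check: the diatonic triads of C minor (natural minor) are Cm (i), Ddim (ii°), Eb (III), Fm (iv), Gm (v), Ab (VI), Bb (VII) — F minor is indeed iv.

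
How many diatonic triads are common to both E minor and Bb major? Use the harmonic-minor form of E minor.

0

Diatonic triads of E minor (harmonic minor): Em (i), F#dim (ii°), Gaug (III+), Am (iv), B (V), C (VI), D#dim (vii°).
Diatonic triads of Bb major: Bb (I), Cm (ii), Dm (iii), Eb (IV), F (V), Gm (vi), Adim (vii°).
No triad has the same root and quality in both keys.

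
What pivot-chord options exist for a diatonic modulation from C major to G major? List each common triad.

C, Em, G, Am

Triads in C major: C (I), Dm (ii), Em (iii), F (IV), G (V), Am (vi), Bdim (vii°).
Triads in G major: G (I), Am (ii), Bm (iii), C (IV), D (V), Em (vi), F#dim (vii°).
Shared triads with their functions: C (I in C major, IV in G major); Em (iii in C major, vi in G major); G (V in C major, I in G major); Am (vi in C major, ii in G major).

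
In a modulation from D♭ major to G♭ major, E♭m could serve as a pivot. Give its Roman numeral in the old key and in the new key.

ii in D♭ major; vi in G♭ major

The scale of D♭ major is D♭ E♭ F G♭ A♭ B♭ C; E♭ is degree 2, and the triad built there (E♭-G♭-B♭) is minor, so it is ii.
The scale of G♭ major is G♭ A♭ B♭ C♭ D♭ E♭ F; E♭ is degree 6, and the triad built there (E♭-G♭-B♭) is minor, so it is vi.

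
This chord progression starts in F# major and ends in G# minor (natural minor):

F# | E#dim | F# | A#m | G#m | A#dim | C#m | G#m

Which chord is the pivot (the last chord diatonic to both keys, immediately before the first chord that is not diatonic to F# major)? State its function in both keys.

G#m — ii in F# major, i in G# minor

Chords diatonic to F# major: F#, G#m, A#m, B, C#, D#m, E#dim.
Reading the progression, the first chord not in that set is A#dim, so the modulation leaves F# major there.
The chord immediately before A#dim is G#m, which is diatonic to both keys: ii in F# major and i in G# minor.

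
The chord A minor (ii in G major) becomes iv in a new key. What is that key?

E minor

The numeral iv denotes a minor triad on scale degree 4. With A on degree 4, the tonic of the new key is E.
Degree 4 carries a minor triad in minor keys, so the destination is E minor.
Check: the diatonic triads of E minor (natural minor) are Em (i), F#dim (ii°), G (III), Am (iv), Bm (v), C (VI), D (VII) — A minor is indeed iv.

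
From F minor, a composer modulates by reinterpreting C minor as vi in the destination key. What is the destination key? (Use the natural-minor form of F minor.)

Eb major

The numeral vi denotes a minor triad on scale degree 6. With C on degree 6, the tonic of the new key is Eb.
Degree 6 carries a minor triad in major keys, so the destination is Eb major.
Check: the diatonic triads of Eb major are Eb (I), Fm (ii), Gm (iii), Ab (IV), Bb (V), Cm (vi), Ddim (vii°) — C minor is indeed vi.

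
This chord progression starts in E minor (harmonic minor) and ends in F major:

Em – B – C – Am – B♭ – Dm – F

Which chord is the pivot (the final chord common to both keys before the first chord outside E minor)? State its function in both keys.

Am — iv in E minor, iii in F major

Chords diatonic to E minor: Em, F♯dim, Gaug, Am, B, C, D♯dim.
Reading the progression, the first chord not in that set is B♭, so the modulation leaves E minor there.
The chord immediately before B♭ is Am, which is diatonic to both keys: iv in E minor and iii in F major.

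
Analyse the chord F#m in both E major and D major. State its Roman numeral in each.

ii in E major; iii in D major

The scale of E major is E F# G# A B C# D#; F# is degree 2, and the triad built there (F#-A-C#) is minor, so it is ii.
The scale of D major is D E F# G A B C#; F# is degree 3, and the triad built there (F#-A-C#) is minor, so it is iii.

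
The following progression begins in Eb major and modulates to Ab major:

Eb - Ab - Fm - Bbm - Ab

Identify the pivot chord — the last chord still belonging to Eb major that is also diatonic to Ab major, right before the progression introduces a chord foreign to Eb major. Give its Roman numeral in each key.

Chords diatonic to Eb major: Eb, Fm, Gm, Ab, Bb, Cm, Ddim.
Reading the progression, the first chord not in that set is Bbm, so the modulation leaves Eb major there.
The chord immediately before Bbm is Fm, which is diatonic to both keys: ii in Eb major and vi in Ab major.

Fm — ii in Eb major, vi in Ab major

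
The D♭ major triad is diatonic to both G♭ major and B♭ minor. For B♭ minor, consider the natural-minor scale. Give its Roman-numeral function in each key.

V in G♭ major; III in B♭ minor

The scale of G♭ major is G♭ A♭ B♭ C♭ D♭ E♭ F; D♭ is degree 5, and the triad built there (D♭-F-A♭) is major, so it is V.
The scale of B♭ minor (natural minor) is B♭ C D♭ E♭ F G♭ A♭; D♭ is degree 3, and the triad built there (D♭-F-A♭) is major, so it is III.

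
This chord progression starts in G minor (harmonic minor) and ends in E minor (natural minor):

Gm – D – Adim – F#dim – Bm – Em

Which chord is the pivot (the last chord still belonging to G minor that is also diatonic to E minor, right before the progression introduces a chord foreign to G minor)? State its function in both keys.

Chords diatonic to G minor: Gm, Adim, Bbaug, Cm, D, Eb, F#dim.
Reading the progression, the first chord not in that set is Bm, so the modulation leaves G minor there.
The chord immediately before Bm is F#dim, which is diatonic to both keys: vii° in G minor and ii° in E minor.

F#dim — vii° in G minor, ii° in E minor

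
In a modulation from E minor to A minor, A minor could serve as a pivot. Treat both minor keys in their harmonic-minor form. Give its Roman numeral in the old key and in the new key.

The scale of E minor (harmonic minor) is E F# G A B C D#; A is degree 4, and the triad built there (A-C-E) is minor, so it is iv.
The scale of A minor (harmonic minor) is A B C D E F G#; A is degree 1, and the triad built there (A-C-E) is minor, so it is i.

iv in E minor; i in A minor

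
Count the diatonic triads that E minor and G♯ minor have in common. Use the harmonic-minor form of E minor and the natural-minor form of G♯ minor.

1

Diatonic triads of E minor (harmonic minor): Em (i), F♯dim (ii°), Gaug (III+), Am (iv), B (V), C (VI), D♯dim (vii°).
Diatonic triads of G♯ minor (natural minor): G♯m (i), A♯dim (ii°), B (III), C♯m (iv), D♯m (v), E (VI), F♯ (VII).
Matching root and quality in both lists: B.
That gives 1 common triad.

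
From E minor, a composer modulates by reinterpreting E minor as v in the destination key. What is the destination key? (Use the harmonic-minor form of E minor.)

A minor

The numeral v denotes a minor triad on scale degree 5. With E on degree 5, the tonic of the new key is A.
Degree 5 carries a minor triad in natural-minor keys, so the destination is A minor.
Check: the diatonic triads of A minor (natural minor) are Am (i), Bdim (ii°), C (III), Dm (iv), Em (v), F (VI), G (VII) — E minor is indeed v.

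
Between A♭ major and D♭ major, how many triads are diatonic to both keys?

Diatonic triads of A♭ major: A♭ (I), B♭m (ii), Cm (iii), D♭ (IV), E♭ (V), Fm (vi), Gdim (vii°).
Diatonic triads of D♭ major: D♭ (I), E♭m (ii), Fm (iii), G♭ (IV), A♭ (V), B♭m (vi), Cdim (vii°).
Matching root and quality in both lists: A♭, B♭m, D♭, Fm.
That gives 4 common triads.

4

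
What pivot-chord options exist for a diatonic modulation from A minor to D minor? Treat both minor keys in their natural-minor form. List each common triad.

Am, C, Dm, F

Triads in A minor (natural minor): Am (i), Bdim (ii°), C (III), Dm (iv), Em (v), F (VI), G (VII).
Triads in D minor (natural minor): Dm (i), Edim (ii°), F (III), Gm (iv), Am (v), Bb (VI), C (VII).
Shared triads with their functions: Am (i in A minor, v in D minor); C (III in A minor, VII in D minor); Dm (iv in A minor, i in D minor); F (VI in A minor, III in D minor).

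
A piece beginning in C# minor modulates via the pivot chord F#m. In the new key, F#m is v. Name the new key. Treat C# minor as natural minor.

The numeral v denotes a minor triad on scale degree 5. With F# on degree 5, the tonic of the new key is B.
Degree 5 carries a minor triad in natural-minor keys, so the destination is B minor.
Check: the diatonic triads of B minor (natural minor) are Bm (i), C#dim (ii°), D (III), Em (iv), F#m (v), G (VI), A (VII) — F#m is indeed v.

B minor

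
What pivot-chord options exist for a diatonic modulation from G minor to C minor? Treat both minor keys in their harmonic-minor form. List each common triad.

Triads in G minor (harmonic minor): Gm (i), Adim (ii°), Bbaug (III+), Cm (iv), D (V), Eb (VI), F#dim (vii°).
Triads in C minor (harmonic minor): Cm (i), Ddim (ii°), Ebaug (III+), Fm (iv), G (V), Ab (VI), Bdim (vii°).
Shared triads with their functions: Cm (iv in G minor, i in C minor).

Cm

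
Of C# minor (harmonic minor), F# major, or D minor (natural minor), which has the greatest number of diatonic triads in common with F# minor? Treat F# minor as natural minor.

C# minor

Triads of F# minor (natural minor): F# minor (i), G# diminished (ii°), A major (III), B minor (iv), C# minor (v), D major (VI), E major (VII).
C# minor (harmonic minor) shares 3: F#m, A, C#m.
F# major shares 0: none.
D minor (natural minor) shares 0: none.
The most common triads (3) are shared with C# minor.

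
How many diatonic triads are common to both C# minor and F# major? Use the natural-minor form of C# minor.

2

Diatonic triads of C# minor (natural minor): C#m (i), D#dim (ii°), E (III), F#m (iv), G#m (v), A (VI), B (VII).
Diatonic triads of F# major: F# (I), G#m (ii), A#m (iii), B (IV), C# (V), D#m (vi), E#dim (vii°).
Matching root and quality in both lists: G#m, B.
That gives 2 common triads.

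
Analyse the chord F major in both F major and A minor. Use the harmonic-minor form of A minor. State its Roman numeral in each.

I in F major; VI in A minor

The scale of F major is F G A Bb C D E; F is degree 1, and the triad built there (F-A-C) is major, so it is I.
The scale of A minor (harmonic minor) is A B C D E F G#; F is degree 6, and the triad built there (F-A-C) is major, so it is VI.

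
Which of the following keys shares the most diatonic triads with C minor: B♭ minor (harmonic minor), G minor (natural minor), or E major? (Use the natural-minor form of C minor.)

Triads of C minor (natural minor): C minor (i), D diminished (ii°), E♭ major (III), F minor (iv), G minor (v), A♭ major (VI), B♭ major (VII).
B♭ minor (harmonic minor) shares 0: none.
G minor (natural minor) shares 4: Cm, E♭, Gm, B♭.
E major shares 0: none.
The most common triads (4) are shared with G minor.

G minor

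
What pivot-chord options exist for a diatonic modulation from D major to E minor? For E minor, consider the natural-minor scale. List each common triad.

D, Em, G, Bm

Triads in D major: D (I), Em (ii), F#m (iii), G (IV), A (V), Bm (vi), C#dim (vii°).
Triads in E minor (natural minor): Em (i), F#dim (ii°), G (III), Am (iv), Bm (v), C (VI), D (VII).
Shared triads with their functions: D (I in D major, VII in E minor); Em (ii in D major, i in E minor); G (IV in D major, III in E minor); Bm (vi in D major, v in E minor).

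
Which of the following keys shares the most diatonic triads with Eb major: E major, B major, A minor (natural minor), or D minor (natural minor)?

D minor

Triads of Eb major: Eb major (I), F minor (ii), G minor (iii), Ab major (IV), Bb major (V), C minor (vi), D diminished (vii°).
E major shares 0: none.
B major shares 0: none.
A minor (natural minor) shares 0: none.
D minor (natural minor) shares 2: Gm, Bb.
The most common triads (2) are shared with D minor.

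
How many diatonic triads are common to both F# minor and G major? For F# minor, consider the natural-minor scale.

Diatonic triads of F# minor (natural minor): F# minor (i), G# diminished (ii°), A major (III), B minor (iv), C# minor (v), D major (VI), E major (VII).
Diatonic triads of G major: G major (I), A minor (ii), B minor (iii), C major (IV), D major (V), E minor (vi), F# diminished (vii°).
Matching root and quality in both lists: B minor, D major.
That gives 2 common triads.

2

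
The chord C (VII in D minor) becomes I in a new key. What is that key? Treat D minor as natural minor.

C major

The numeral I denotes a major triad on scale degree 1. With C on degree 1, the tonic of the new key is C.
Degree 1 carries a major triad in major keys, so the destination is C major.
Check: the diatonic triads of C major are C (I), Dm (ii), Em (iii), F (IV), G (V), Am (vi), Bdim (vii°) — C is indeed I.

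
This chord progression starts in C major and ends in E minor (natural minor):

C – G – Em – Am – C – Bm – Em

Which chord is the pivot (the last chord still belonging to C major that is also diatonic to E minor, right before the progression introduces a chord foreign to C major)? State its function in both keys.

C — I in C major, VI in E minor

Chords diatonic to C major: C, Dm, Em, F, G, Am, Bdim.
Reading the progression, the first chord not in that set is Bm, so the modulation leaves C major there.
The chord immediately before Bm is C, which is diatonic to both keys: I in C major and VI in E minor.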